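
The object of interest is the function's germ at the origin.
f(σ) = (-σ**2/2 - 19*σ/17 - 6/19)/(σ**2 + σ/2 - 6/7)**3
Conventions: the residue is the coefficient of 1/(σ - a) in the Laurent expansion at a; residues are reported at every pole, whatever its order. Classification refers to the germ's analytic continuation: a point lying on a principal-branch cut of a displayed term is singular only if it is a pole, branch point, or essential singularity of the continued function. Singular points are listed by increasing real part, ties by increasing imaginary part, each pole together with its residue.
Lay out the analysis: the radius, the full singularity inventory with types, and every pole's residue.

Radius of convergence at 0: -1/4 + (1/28)*sqrt(721).
At -1/4 - (1/28)*sqrt(721): a pole of order 3; residue -(260260/352950821)*sqrt(721).
At -1/4 + (1/28)*sqrt(721): a pole of order 3; residue (260260/352950821)*sqrt(721).

Denominator factor (σ**2 + σ/2 - 6/7)^3: discriminant 103/28, real irrational roots -1/4 + (1/28)*sqrt(721) and -1/4 - (1/28)*sqrt(721); poles of order 3, moduli -1/4 + (1/28)*sqrt(721) and 1/4 + (1/28)*sqrt(721).
The radius of convergence is the smallest modulus among the singular points: -1/4 + (1/28)*sqrt(721).
The factor σ**2 + σ/2 - 6/7 splits as (σ - a)(σ - a') with a = -1/4 - (1/28)*sqrt(721), a' = -1/4 + (1/28)*sqrt(721). At the order-3 pole a set g(σ) = (σ - a)^3*f(σ) = [-σ**2/2 - 19*σ/17 - 6/19] / (σ - a')^3.
Order-3 pole: residue = g''(a)/2; g''(-1/4 - (1/28)*sqrt(721)) = -(520520/352950821)*sqrt(721), so the residue is -(260260/352950821)*sqrt(721).
The factor σ**2 + σ/2 - 6/7 splits as (σ - a)(σ - a') with a = -1/4 + (1/28)*sqrt(721), a' = -1/4 - (1/28)*sqrt(721). At the order-3 pole a set g(σ) = (σ - a)^3*f(σ) = [-σ**2/2 - 19*σ/17 - 6/19] / (σ - a')^3.
Order-3 pole: residue = g''(a)/2; g''(-1/4 + (1/28)*sqrt(721)) = (520520/352950821)*sqrt(721), so the residue is (260260/352950821)*sqrt(721).
List the singular points by increasing real part (a conjugate pair: the negative imaginary part first).


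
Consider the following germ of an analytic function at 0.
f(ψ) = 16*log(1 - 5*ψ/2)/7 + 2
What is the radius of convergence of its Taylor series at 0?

Branch term (16/7)*log(1 - ψ/(2/5)): its argument vanishes at ψ = 2/5, a logarithmic branch point, modulus 2/5.
The radius of convergence is the smallest modulus among the singular points: 2/5.

The radius of convergence is 2/5.


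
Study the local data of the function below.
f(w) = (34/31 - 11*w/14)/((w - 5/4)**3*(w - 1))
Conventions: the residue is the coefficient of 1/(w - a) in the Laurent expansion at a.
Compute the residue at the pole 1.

The residue is -4320/217.

At the order-1 pole 1 set g(w) = (w - (1))*f(w) = (34/31 - 11*w/14)/(w - 5/4)**3.
Simple pole: residue = g(a) at a = 1, which is -4320/217.


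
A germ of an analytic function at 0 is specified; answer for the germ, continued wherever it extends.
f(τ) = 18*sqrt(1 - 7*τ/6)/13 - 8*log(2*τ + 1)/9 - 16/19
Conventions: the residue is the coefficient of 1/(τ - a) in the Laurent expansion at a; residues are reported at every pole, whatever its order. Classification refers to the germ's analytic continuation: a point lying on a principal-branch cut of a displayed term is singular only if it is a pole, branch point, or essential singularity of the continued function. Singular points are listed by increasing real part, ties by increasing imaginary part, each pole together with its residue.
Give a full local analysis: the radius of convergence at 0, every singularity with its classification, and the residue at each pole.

Radius of convergence at 0: 1/2.
At -1/2: a logarithmic branch point.
At 6/7: an algebraic (square-root) branch point.

Branch term (-8/9)*log(1 - τ/(-1/2)): its argument vanishes at τ = -1/2, a logarithmic branch point, modulus 1/2.
Branch term (18/13)*sqrt(1 - τ/(6/7)): its argument vanishes at τ = 6/7, a square-root branch point, modulus 6/7.
The radius of convergence is the smallest modulus among the singular points: 1/2.
List the singular points by increasing real part (a conjugate pair: the negative imaginary part first).


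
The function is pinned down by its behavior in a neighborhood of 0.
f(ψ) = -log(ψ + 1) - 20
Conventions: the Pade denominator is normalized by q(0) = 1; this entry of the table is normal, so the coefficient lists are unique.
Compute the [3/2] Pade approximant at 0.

The Pade approximant has numerator coefficients [-20, -25, -67/10, -1/30]; denominator coefficients [1, 6/5, 3/10].

Taylor coefficients needed (expand at 0): a_0 = -20, a_1 = -1, a_2 = 1/2, a_3 = -1/3, a_4 = 1/4, a_5 = -1/5.
Write the denominator as Q(ψ) = 1 + q1*ψ + q2*ψ^2. Requiring Q*f - P = O(ψ^6) with deg P <= 3 kills the coefficients of ψ^4..ψ^5 in Q*f:
  ψ^4: a_4 + q1*a_3 + q2*a_2 = 0, i.e. 1/4 + (-1/3)*q1 + (1/2)*q2 = 0.
  ψ^5: a_5 + q1*a_4 + q2*a_3 = 0, i.e. -1/5 + (1/4)*q1 + (-1/3)*q2 = 0.
Solving this linear system: q1 = 6/5, q2 = 3/10.
The numerator is Q*f truncated at degree 3: P0 = a_0 = -20; P1 = a_1 + q1*a_0 = -25; P2 = a_2 + q1*a_1 + q2*a_0 = -67/10; P3 = a_3 + q1*a_2 + q2*a_1 = -1/30.


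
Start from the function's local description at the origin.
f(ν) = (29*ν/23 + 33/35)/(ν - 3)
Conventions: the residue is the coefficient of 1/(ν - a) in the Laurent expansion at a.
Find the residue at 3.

The residue is 3804/805.

At the order-1 pole 3 set g(ν) = (ν - (3))*f(ν) = 29*ν/23 + 33/35.
Simple pole: residue = g(a) at a = 3, which is 3804/805.


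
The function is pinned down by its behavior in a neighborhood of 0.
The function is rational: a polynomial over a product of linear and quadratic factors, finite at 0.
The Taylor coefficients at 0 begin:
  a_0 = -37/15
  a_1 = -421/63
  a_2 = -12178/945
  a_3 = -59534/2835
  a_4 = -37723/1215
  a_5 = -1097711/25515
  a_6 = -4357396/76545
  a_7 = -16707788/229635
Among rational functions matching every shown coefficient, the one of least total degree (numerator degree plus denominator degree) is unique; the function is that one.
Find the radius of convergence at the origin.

No rational of total degree below 5 reproduces all 8 coefficients; solving the [1/4] Pade equations on them gives f(r) = (11*r/35 + 37/5)/((r - 1)**3*(r + 3)), whose expansion matches every shown term.
Denominator factor (r + 3): pole of order 1 at -3, modulus 3.
Denominator factor (r - 1)^3: pole of order 3 at 1, modulus 1.
The radius of convergence is the smallest modulus among the singular points: 1.

The radius of convergence is 1.


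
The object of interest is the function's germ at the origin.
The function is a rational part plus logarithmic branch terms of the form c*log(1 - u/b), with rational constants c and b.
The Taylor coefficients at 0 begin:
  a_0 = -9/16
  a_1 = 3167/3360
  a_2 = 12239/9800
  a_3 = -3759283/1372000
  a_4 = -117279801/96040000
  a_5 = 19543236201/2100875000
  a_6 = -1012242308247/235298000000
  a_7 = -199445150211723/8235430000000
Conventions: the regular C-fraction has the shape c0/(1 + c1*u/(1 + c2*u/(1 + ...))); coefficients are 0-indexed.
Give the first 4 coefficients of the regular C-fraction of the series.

The regular C-fraction coefficients are [-9/16, 3167/1890, -2565823/855090, 441929498454/284408650435].

Taylor coefficients (read off): a_0 = -9/16, a_1 = 3167/3360, a_2 = 12239/9800, a_3 = -3759283/1372000.
c0 = a_0 = -9/16. Peel one level at a time: if S = 1 + c*u/S' with S'(0) = 1, then c is the u-coefficient of S and S' = c*u/(S - 1).
S_1 = c0/f = 1 + (3167/1890)*u + (2565823/510300)*u^2 + ...; c1 = 3167/1890.
S_2 = c1*u/(S_1 - 1) = 1 + (-2565823/855090)*u + (8183879601/1755230575)*u^2 + ...; c2 = -2565823/855090.
S_3 = c2*u/(S_2 - 1) = 1 + (441929498454/284408650435)*u + ...; c3 = 441929498454/284408650435.


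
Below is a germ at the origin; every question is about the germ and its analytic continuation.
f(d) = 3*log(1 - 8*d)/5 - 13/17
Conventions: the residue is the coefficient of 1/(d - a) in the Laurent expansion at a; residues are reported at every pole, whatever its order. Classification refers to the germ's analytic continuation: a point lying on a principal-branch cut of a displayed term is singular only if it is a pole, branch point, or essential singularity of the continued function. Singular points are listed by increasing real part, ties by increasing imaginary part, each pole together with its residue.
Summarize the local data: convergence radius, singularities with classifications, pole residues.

Branch term (3/5)*log(1 - d/(1/8)): its argument vanishes at d = 1/8, a logarithmic branch point, modulus 1/8.
The radius of convergence is the smallest modulus among the singular points: 1/8.

Radius of convergence at 0: 1/8.
At 1/8: a logarithmic branch point.


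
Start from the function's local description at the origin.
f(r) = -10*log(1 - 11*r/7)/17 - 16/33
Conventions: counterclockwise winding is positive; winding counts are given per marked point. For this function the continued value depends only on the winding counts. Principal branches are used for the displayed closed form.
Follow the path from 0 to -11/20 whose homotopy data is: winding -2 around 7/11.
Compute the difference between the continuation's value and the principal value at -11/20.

The rational part is single-valued and drops out of the difference; each branch term changes only by its own monodromy.
(-10/17)*log(1 - r/(7/11)): each positive loop around 7/11 adds 2*pi*i to the log, so winding -2 contributes (-10/17)*(-2)*2*pi*i = (40/17)*pi*i.
Summing the contributions at r = -11/20 gives (40/17)*pi*i.

Continued minus principal equals (40/17)*pi*i.


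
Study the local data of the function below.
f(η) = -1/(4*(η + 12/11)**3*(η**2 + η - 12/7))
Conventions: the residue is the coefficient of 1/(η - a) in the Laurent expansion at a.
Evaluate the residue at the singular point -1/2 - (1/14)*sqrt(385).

The residue is -1830110359/20480864256 - (407506099/102404321280)*sqrt(385).

The factor η**2 + η - 12/7 splits as (η - a)(η - a') with a = -1/2 - (1/14)*sqrt(385), a' = -1/2 + (1/14)*sqrt(385). At the order-1 pole a set g(η) = (η - a)*f(η) = [-1/(4*(η + 12/11)**3)] / (η - a').
Simple pole: residue = g(a) at a = -1/2 - (1/14)*sqrt(385), which is -1830110359/20480864256 - (407506099/102404321280)*sqrt(385).


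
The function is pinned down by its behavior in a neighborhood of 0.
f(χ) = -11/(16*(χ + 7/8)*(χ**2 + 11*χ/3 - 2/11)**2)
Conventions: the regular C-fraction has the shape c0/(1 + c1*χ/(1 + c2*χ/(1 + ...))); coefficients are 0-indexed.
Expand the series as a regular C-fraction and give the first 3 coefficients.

The regular C-fraction coefficients are [-1331/56, -823/21, 88099/9876].

Taylor coefficients (expand at 0): a_0 = -1331/56, a_1 = -1095413/1176, a_2 = -928427071/32928.
c0 = a_0 = -1331/56. Peel one level at a time: if S = 1 + c*χ/S' with S'(0) = 1, then c is the χ-coefficient of S and S' = c*χ/(S - 1).
S_1 = c0/f = 1 + (-823/21)*χ + (88099/252)*χ^2 + ...; c1 = -823/21.
S_2 = c1*χ/(S_1 - 1) = 1 + (88099/9876)*χ + ...; c2 = 88099/9876.


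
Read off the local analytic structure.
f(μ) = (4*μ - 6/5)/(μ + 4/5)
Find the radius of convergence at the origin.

The radius of convergence is 4/5.

Denominator factor (μ + 4/5): pole of order 1 at -4/5, modulus 4/5.
The radius of convergence is the smallest modulus among the singular points: 4/5.


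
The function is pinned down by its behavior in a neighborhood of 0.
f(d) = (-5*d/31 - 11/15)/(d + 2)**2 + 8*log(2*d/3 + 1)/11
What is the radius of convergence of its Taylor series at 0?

Denominator factor (d + 2)^2: pole of order 2 at -2, modulus 2.
Branch term (8/11)*log(1 - d/(-3/2)): its argument vanishes at d = -3/2, a logarithmic branch point, modulus 3/2.
The radius of convergence is the smallest modulus among the singular points: 3/2.

The radius of convergence is 3/2.


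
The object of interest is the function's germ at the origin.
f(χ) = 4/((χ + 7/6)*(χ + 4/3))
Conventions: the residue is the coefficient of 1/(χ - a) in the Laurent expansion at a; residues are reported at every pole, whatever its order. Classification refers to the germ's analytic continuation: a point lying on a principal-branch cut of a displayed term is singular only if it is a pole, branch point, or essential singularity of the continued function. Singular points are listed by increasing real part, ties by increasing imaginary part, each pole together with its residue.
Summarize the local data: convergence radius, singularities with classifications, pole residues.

Denominator factor (χ + 7/6): pole of order 1 at -7/6, modulus 7/6.
Denominator factor (χ + 4/3): pole of order 1 at -4/3, modulus 4/3.
The radius of convergence is the smallest modulus among the singular points: 7/6.
At the order-1 pole -4/3 set g(χ) = (χ - (-4/3))*f(χ) = 4/(χ + 7/6).
Simple pole: residue = g(a) at a = -4/3, which is -24.
At the order-1 pole -7/6 set g(χ) = (χ - (-7/6))*f(χ) = 4/(χ + 4/3).
Simple pole: residue = g(a) at a = -7/6, which is 24.
List the singular points by increasing real part (a conjugate pair: the negative imaginary part first).

Radius of convergence at 0: 7/6.
At -4/3: a pole of order 1; residue -24.
At -7/6: a pole of order 1; residue 24.


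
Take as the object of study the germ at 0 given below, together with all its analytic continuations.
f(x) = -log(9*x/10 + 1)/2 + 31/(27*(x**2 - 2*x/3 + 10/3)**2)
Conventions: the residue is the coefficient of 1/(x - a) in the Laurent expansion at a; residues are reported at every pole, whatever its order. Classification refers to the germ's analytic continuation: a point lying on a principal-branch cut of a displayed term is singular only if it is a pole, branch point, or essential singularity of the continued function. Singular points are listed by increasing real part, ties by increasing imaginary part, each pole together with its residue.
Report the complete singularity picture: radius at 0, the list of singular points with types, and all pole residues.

Denominator factor (x**2 - 2*x/3 + 10/3)^2: discriminant -116/9, complex-conjugate roots (1/3) + ((1/3)*sqrt(29))*i and (1/3) - ((1/3)*sqrt(29))*i; poles of order 2, moduli (1/3)*sqrt(30) and (1/3)*sqrt(30).
Branch term (-1/2)*log(1 - x/(-10/9)): its argument vanishes at x = -10/9, a logarithmic branch point, modulus 10/9.
The radius of convergence is the smallest modulus among the singular points: 10/9.
The branch term is analytic at (1/3) - ((1/3)*sqrt(29))*i and contributes nothing to the residue; only the rational part matters.
The factor x**2 - 2*x/3 + 10/3 splits as (x - a)(x - a') with a = (1/3) - ((1/3)*sqrt(29))*i, a' = (1/3) + ((1/3)*sqrt(29))*i. At the order-2 pole a set g(x) = (x - a)^2*(rational part) = [31/27] / (x - a')^2.
Order-2 pole: residue = g'(a); g'((1/3) - ((1/3)*sqrt(29))*i) = ((31/3364)*sqrt(29))*i, so the residue is ((31/3364)*sqrt(29))*i.
The branch term is analytic at (1/3) + ((1/3)*sqrt(29))*i and contributes nothing to the residue; only the rational part matters.
The factor x**2 - 2*x/3 + 10/3 splits as (x - a)(x - a') with a = (1/3) + ((1/3)*sqrt(29))*i, a' = (1/3) - ((1/3)*sqrt(29))*i. At the order-2 pole a set g(x) = (x - a)^2*(rational part) = [31/27] / (x - a')^2.
Order-2 pole: residue = g'(a); g'((1/3) + ((1/3)*sqrt(29))*i) = -((31/3364)*sqrt(29))*i, so the residue is -((31/3364)*sqrt(29))*i.
List the singular points by increasing real part (a conjugate pair: the negative imaginary part first).

Radius of convergence at 0: 10/9.
At -10/9: a logarithmic branch point.
At (1/3) - ((1/3)*sqrt(29))*i: a pole of order 2; residue ((31/3364)*sqrt(29))*i.
At (1/3) + ((1/3)*sqrt(29))*i: a pole of order 2; residue -((31/3364)*sqrt(29))*i.


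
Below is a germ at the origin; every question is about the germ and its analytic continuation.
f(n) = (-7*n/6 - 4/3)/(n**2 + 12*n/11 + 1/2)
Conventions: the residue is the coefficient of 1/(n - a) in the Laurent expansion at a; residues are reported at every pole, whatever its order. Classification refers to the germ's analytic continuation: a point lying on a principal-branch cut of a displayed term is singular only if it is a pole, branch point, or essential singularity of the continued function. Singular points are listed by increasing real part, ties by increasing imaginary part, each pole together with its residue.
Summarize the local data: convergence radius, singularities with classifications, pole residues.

Denominator factor (n**2 + 12*n/11 + 1/2): discriminant -98/121, complex-conjugate roots (-6/11) + ((7/22)*sqrt(2))*i and (-6/11) - ((7/22)*sqrt(2))*i; poles of order 1, moduli (1/2)*sqrt(2) and (1/2)*sqrt(2).
The radius of convergence is the smallest modulus among the singular points: (1/2)*sqrt(2).
The factor n**2 + 12*n/11 + 1/2 splits as (n - a)(n - a') with a = (-6/11) - ((7/22)*sqrt(2))*i, a' = (-6/11) + ((7/22)*sqrt(2))*i. At the order-1 pole a set g(n) = (n - a)*f(n) = [-7*n/6 - 4/3] / (n - a').
Simple pole: residue = g(a) at a = (-6/11) - ((7/22)*sqrt(2))*i, which is (-7/12) - ((23/42)*sqrt(2))*i.
The factor n**2 + 12*n/11 + 1/2 splits as (n - a)(n - a') with a = (-6/11) + ((7/22)*sqrt(2))*i, a' = (-6/11) - ((7/22)*sqrt(2))*i. At the order-1 pole a set g(n) = (n - a)*f(n) = [-7*n/6 - 4/3] / (n - a').
Simple pole: residue = g(a) at a = (-6/11) + ((7/22)*sqrt(2))*i, which is (-7/12) + ((23/42)*sqrt(2))*i.
List the singular points by increasing real part (a conjugate pair: the negative imaginary part first).

Radius of convergence at 0: (1/2)*sqrt(2).
At (-6/11) - ((7/22)*sqrt(2))*i: a pole of order 1; residue (-7/12) - ((23/42)*sqrt(2))*i.
At (-6/11) + ((7/22)*sqrt(2))*i: a pole of order 1; residue (-7/12) + ((23/42)*sqrt(2))*i.


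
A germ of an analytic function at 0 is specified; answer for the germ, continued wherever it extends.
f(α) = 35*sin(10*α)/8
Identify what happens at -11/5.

The point is a regular point.

There is no denominator, hence no pole anywhere.
The factor -sin(10*α) is entire.
So the germ continues analytically to -11/5.


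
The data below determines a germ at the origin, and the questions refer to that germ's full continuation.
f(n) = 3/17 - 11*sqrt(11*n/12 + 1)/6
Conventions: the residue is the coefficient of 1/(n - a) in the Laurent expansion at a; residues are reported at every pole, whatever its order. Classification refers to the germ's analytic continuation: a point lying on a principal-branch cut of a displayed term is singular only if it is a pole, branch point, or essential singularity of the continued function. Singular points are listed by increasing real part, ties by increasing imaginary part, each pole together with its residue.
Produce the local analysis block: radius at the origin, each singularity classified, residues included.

Radius of convergence at 0: 12/11.
At -12/11: an algebraic (square-root) branch point.

Branch term (-11/6)*sqrt(1 - n/(-12/11)): its argument vanishes at n = -12/11, a square-root branch point, modulus 12/11.
The radius of convergence is the smallest modulus among the singular points: 12/11.


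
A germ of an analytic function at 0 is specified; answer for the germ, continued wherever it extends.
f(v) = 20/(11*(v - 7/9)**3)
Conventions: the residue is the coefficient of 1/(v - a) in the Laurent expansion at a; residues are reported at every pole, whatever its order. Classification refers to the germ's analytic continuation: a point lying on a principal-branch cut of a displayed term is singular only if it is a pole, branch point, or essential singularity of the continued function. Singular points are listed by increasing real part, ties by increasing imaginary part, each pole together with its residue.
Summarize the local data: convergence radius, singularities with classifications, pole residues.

Radius of convergence at 0: 7/9.
At 7/9: a pole of order 3; residue 0.

Denominator factor (v - 7/9)^3: pole of order 3 at 7/9, modulus 7/9.
The radius of convergence is the smallest modulus among the singular points: 7/9.
At the order-3 pole 7/9 set g(v) = (v - (7/9))^3*f(v) = 20/11.
Order-3 pole: residue = g''(a)/2; g''(7/9) = 0, so the residue is 0.


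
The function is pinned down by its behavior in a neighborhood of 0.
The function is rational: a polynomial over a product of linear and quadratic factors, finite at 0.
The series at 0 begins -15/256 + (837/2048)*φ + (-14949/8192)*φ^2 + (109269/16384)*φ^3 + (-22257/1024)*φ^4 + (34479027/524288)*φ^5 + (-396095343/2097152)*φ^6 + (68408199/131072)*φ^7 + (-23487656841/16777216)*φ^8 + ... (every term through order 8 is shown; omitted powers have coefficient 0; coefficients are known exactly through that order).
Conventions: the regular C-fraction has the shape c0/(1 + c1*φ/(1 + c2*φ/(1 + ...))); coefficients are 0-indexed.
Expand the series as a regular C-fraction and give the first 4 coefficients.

The regular C-fraction coefficients are [-15/256, 279/40, -9337/3720, 2503475/1736682].

Taylor coefficients (read off): a_0 = -15/256, a_1 = 837/2048, a_2 = -14949/8192, a_3 = 109269/16384.
c0 = a_0 = -15/256. Peel one level at a time: if S = 1 + c*φ/S' with S'(0) = 1, then c is the φ-coefficient of S and S' = c*φ/(S - 1).
S_1 = c0/f = 1 + (279/40)*φ + (28011/1600)*φ^2 + ...; c1 = 279/40.
S_2 = c1*φ/(S_1 - 1) = 1 + (-9337/3720)*φ + (500695/138384)*φ^2 + ...; c2 = -9337/3720.
S_3 = c2*φ/(S_2 - 1) = 1 + (2503475/1736682)*φ + ...; c3 = 2503475/1736682.


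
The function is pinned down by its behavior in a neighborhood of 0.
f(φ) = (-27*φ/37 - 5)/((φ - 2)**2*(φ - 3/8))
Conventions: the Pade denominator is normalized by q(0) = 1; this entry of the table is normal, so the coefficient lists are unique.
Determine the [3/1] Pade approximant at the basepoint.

The Pade approximant has numerator coefficients [10/3, 504465137/133557198, 125712521/44519066, 833099419/534228792]; denominator coefficients [1, -19343909/7219308].

Taylor coefficients needed (expand at 0): a_0 = 10/3, a_1 = 4232/333, a_2 = 73679/1998, a_3 = 601609/5994, a_4 = 19343909/71928.
Write the denominator as Q(φ) = 1 + q1*φ. Requiring Q*f - P = O(φ^5) with deg P <= 3 kills the coefficients of φ^4..φ^4 in Q*f:
  φ^4: a_4 + q1*a_3 = 0, i.e. 19343909/71928 + (601609/5994)*q1 = 0.
Solving this linear system: q1 = -19343909/7219308.
The numerator is Q*f truncated at degree 3: P0 = a_0 = 10/3; P1 = a_1 + q1*a_0 = 504465137/133557198; P2 = a_2 + q1*a_1 = 125712521/44519066; P3 = a_3 + q1*a_2 = 833099419/534228792.


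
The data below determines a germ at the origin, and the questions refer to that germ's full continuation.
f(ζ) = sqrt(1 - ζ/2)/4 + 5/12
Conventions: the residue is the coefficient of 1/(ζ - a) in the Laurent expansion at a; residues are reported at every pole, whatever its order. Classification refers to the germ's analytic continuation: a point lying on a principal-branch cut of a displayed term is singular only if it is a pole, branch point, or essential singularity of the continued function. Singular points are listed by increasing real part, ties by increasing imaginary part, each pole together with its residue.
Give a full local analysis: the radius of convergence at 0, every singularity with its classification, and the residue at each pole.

Radius of convergence at 0: 2.
At 2: an algebraic (square-root) branch point.

Branch term (1/4)*sqrt(1 - ζ/(2)): its argument vanishes at ζ = 2, a square-root branch point, modulus 2.
The radius of convergence is the smallest modulus among the singular points: 2.


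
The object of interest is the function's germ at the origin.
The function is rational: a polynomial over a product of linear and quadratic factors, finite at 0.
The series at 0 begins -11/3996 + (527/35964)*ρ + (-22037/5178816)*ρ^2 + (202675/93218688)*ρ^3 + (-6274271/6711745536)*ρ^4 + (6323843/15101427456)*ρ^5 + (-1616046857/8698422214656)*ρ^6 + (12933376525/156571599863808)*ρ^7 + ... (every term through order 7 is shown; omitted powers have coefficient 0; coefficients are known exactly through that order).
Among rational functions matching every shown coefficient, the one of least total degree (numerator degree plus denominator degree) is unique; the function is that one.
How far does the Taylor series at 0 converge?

The radius of convergence is 9/4.

No rational of total degree below 4 reproduces all 8 coefficients; solving the [1/3] Pade equations on them gives f(ρ) = (9*ρ/2 - 33/37)/((ρ - 12)**2*(ρ + 9/4)), whose expansion matches every shown term.
Denominator factor (ρ - 12)^2: pole of order 2 at 12, modulus 12.
Denominator factor (ρ + 9/4): pole of order 1 at -9/4, modulus 9/4.
The radius of convergence is the smallest modulus among the singular points: 9/4.


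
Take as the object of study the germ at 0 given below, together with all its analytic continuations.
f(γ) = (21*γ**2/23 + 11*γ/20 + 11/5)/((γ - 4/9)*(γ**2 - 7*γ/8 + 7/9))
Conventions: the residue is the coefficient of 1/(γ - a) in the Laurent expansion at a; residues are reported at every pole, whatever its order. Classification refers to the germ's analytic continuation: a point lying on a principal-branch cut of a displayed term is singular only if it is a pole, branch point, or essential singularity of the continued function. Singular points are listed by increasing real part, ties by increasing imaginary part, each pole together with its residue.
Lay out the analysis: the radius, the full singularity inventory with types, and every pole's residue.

Denominator factor (γ**2 - 7*γ/8 + 7/9): discriminant -1351/576, complex-conjugate roots (7/16) + ((1/48)*sqrt(1351))*i and (7/16) - ((1/48)*sqrt(1351))*i; poles of order 1, moduli (1/3)*sqrt(7) and (1/3)*sqrt(7).
Denominator factor (γ - 4/9): pole of order 1 at 4/9, modulus 4/9.
The radius of convergence is the smallest modulus among the singular points: 4/9.
The factor γ**2 - 7*γ/8 + 7/9 splits as (γ - a)(γ - a') with a = (7/16) - ((1/48)*sqrt(1351))*i, a' = (7/16) + ((1/48)*sqrt(1351))*i. At the order-1 pole a set g(γ) = (γ - a)*f(γ) = [(21*γ**2/23 + 11*γ/20 + 11/5)/(γ - 4/9)] / (γ - a').
Simple pole: residue = g(a) at a = (7/16) - ((1/48)*sqrt(1351))*i, which is (-1557/874) + ((138879/5903870)*sqrt(1351))*i.
The factor γ**2 - 7*γ/8 + 7/9 splits as (γ - a)(γ - a') with a = (7/16) + ((1/48)*sqrt(1351))*i, a' = (7/16) - ((1/48)*sqrt(1351))*i. At the order-1 pole a set g(γ) = (γ - a)*f(γ) = [(21*γ**2/23 + 11*γ/20 + 11/5)/(γ - 4/9)] / (γ - a').
Simple pole: residue = g(a) at a = (7/16) + ((1/48)*sqrt(1351))*i, which is (-1557/874) - ((138879/5903870)*sqrt(1351))*i.
At the order-1 pole 4/9 set g(γ) = (γ - (4/9))*f(γ) = (21*γ**2/23 + 11*γ/20 + 11/5)/(γ**2 - 7*γ/8 + 7/9).
Simple pole: residue = g(a) at a = 4/9, which is 1956/437.
List the singular points by increasing real part (a conjugate pair: the negative imaginary part first).

Radius of convergence at 0: 4/9.
At (7/16) - ((1/48)*sqrt(1351))*i: a pole of order 1; residue (-1557/874) + ((138879/5903870)*sqrt(1351))*i.
At (7/16) + ((1/48)*sqrt(1351))*i: a pole of order 1; residue (-1557/874) - ((138879/5903870)*sqrt(1351))*i.
At 4/9: a pole of order 1; residue 1956/437.


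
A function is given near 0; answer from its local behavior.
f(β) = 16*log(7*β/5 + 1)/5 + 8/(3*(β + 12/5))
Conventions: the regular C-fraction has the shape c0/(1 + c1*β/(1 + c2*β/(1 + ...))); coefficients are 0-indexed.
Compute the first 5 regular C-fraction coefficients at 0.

Taylor coefficients (expand at 0): a_0 = 10/9, a_1 = 5423/1350, a_2 = -238391/81000, a_3 = 13834271/4860000, a_4 = -886402823/291600000.
c0 = a_0 = 10/9. Peel one level at a time: if S = 1 + c*β/S' with S'(0) = 1, then c is the β-coefficient of S and S' = c*β/(S - 1).
S_1 = c0/f = 1 + (-5423/1500)*β + (245616/15625)*β^2 + ...; c1 = -5423/1500.
S_2 = c1*β/(S_1 - 1) = 1 + (173376/39875)*β + (-7431774/43248425)*β^2 + ...; c2 = 173376/39875.
S_3 = c2*β/(S_2 - 1) = 1 + (884735/22386144)*β + (-118767983/4924670976)*β^2 + ...; c3 = 884735/22386144.
S_4 = c3*β/(S_3 - 1) = 1 + (37886986577/62087163360)*β + ...; c4 = 37886986577/62087163360.

The regular C-fraction coefficients are [10/9, -5423/1500, 173376/39875, 884735/22386144, 37886986577/62087163360].


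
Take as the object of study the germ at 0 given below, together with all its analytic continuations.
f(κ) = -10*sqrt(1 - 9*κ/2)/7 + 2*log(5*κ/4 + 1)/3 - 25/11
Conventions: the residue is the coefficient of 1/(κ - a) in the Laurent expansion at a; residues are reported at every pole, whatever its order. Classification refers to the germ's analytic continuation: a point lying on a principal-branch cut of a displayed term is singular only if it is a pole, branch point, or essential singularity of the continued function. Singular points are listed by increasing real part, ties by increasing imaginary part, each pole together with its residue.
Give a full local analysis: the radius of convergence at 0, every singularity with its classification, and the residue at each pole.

Branch term (-10/7)*sqrt(1 - κ/(2/9)): its argument vanishes at κ = 2/9, a square-root branch point, modulus 2/9.
Branch term (2/3)*log(1 - κ/(-4/5)): its argument vanishes at κ = -4/5, a logarithmic branch point, modulus 4/5.
The radius of convergence is the smallest modulus among the singular points: 2/9.
List the singular points by increasing real part (a conjugate pair: the negative imaginary part first).

Radius of convergence at 0: 2/9.
At -4/5: a logarithmic branch point.
At 2/9: an algebraic (square-root) branch point.


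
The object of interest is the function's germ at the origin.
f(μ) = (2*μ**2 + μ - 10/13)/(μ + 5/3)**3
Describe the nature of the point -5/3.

The point is a pole of order 3.

The denominator factor μ + 5/3 vanishes at -5/3 and appears to the power 3; the numerator there equals 365/117, nonzero, and no other factor vanishes.
Hence a pole whose order is the multiplicity, 3.


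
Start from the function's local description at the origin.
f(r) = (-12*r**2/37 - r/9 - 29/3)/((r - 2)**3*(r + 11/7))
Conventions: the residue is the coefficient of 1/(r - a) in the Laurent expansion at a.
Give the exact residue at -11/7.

At the order-1 pole -11/7 set g(r) = (r - (-11/7))*f(r) = (-12*r**2/37 - r/9 - 29/3)/(r - 2)**3.
Simple pole: residue = g(a) at a = -11/7, which is 47026/208125.

The residue is 47026/208125.


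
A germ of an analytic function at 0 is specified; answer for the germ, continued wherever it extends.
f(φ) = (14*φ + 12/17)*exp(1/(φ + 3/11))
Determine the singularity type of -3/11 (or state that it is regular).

The exponent 1/(φ - (-3/11)) has a pole at -3/11, so exp(1/(φ - (-3/11))) takes every nonzero value near it: an essential singularity (not a pole of any order).

The point is an essential singularity.


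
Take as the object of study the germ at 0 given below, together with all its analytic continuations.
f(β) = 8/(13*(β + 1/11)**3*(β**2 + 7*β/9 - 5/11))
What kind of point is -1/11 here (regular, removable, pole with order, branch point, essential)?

The denominator factor β + 1/11 vanishes at -1/11 and appears to the power 3; the numerator there equals 8/13, nonzero, and no other factor vanishes.
Hence a pole whose order is the multiplicity, 3.

The point is a pole of order 3.


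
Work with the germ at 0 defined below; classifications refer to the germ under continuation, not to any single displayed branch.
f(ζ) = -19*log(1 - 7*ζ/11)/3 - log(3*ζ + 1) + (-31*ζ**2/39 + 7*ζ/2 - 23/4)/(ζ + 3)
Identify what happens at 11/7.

The term (-19/3)*log(1 - ζ/(11/7)) has argument 1 - 11/7/(11/7) = 0 at 11/7: a logarithmic (infinitely-sheeted) branch point; the remaining terms are analytic or single-valued there.

The point is a logarithmic branch point.


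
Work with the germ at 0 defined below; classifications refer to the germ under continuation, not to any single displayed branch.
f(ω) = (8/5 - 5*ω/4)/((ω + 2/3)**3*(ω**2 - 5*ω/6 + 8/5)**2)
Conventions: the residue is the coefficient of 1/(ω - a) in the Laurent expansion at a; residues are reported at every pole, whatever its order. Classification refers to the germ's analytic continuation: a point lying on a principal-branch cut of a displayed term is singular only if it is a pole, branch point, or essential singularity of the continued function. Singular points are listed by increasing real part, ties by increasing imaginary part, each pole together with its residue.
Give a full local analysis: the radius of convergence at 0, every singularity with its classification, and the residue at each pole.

Radius of convergence at 0: 2/3.
At -2/3: a pole of order 3; residue 26075/158184.
At (5/12) - ((1/60)*sqrt(5135))*i: a pole of order 2; residue (-26075/316368) - ((4421875/1974452688)*sqrt(5135))*i.
At (5/12) + ((1/60)*sqrt(5135))*i: a pole of order 2; residue (-26075/316368) + ((4421875/1974452688)*sqrt(5135))*i.


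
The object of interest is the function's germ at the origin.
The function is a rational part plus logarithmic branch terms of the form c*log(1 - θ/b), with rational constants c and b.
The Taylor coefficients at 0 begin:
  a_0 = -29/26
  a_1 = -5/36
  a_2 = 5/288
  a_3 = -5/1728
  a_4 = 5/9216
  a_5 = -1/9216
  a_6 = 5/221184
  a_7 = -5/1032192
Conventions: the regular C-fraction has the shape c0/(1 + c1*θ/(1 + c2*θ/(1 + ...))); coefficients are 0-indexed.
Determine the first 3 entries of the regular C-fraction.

Taylor coefficients (read off): a_0 = -29/26, a_1 = -5/36, a_2 = 5/288.
c0 = a_0 = -29/26. Peel one level at a time: if S = 1 + c*θ/S' with S'(0) = 1, then c is the θ-coefficient of S and S' = c*θ/(S - 1).
S_1 = c0/f = 1 + (-65/522)*θ + (33865/1089936)*θ^2 + ...; c1 = -65/522.
S_2 = c1*θ/(S_1 - 1) = 1 + (521/2088)*θ + ...; c2 = 521/2088.

The regular C-fraction coefficients are [-29/26, -65/522, 521/2088].


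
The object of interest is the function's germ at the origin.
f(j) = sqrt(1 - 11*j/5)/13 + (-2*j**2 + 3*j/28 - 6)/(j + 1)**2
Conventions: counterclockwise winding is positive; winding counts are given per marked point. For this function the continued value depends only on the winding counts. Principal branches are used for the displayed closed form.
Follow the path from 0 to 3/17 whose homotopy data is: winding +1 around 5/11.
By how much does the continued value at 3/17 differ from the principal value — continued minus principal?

Continued minus principal equals -(4/1105)*sqrt(1105).

The rational part is single-valued and drops out of the difference; each branch term changes only by its own monodromy.
(1/13)*sqrt(1 - j/(5/11)): winding +1 is odd, the square root flips sign, contributing -2*(1/13)*sqrt(1 - (3/17)/(5/11)) = -2*(1/13)*sqrt(52/85) = -(4/1105)*sqrt(1105).
Summing the contributions at j = 3/17 gives -(4/1105)*sqrt(1105).


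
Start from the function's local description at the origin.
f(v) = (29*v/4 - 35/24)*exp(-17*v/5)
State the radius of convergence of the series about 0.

The factor exp(-17*v/5) is entire and contributes no finite singular point.
The polynomial part has no poles.
No finite singular points: the Taylor series at 0 converges everywhere.

The radius of convergence is infinite.


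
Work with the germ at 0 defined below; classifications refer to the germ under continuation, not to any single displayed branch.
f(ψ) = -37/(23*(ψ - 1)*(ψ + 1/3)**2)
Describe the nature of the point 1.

The denominator factor ψ - 1 vanishes at 1 and appears to the power 1; the numerator there equals -37/23, nonzero, and no other factor vanishes.
Hence a pole whose order is the multiplicity, 1.

The point is a pole of order 1.


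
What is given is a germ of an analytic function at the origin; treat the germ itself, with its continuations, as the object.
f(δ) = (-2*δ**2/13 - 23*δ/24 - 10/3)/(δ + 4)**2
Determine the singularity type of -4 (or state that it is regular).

The point is a pole of order 2.

The denominator factor δ + 4 vanishes at -4 and appears to the power 2; the numerator there equals -51/26, nonzero, and no other factor vanishes.
Hence a pole whose order is the multiplicity, 2.


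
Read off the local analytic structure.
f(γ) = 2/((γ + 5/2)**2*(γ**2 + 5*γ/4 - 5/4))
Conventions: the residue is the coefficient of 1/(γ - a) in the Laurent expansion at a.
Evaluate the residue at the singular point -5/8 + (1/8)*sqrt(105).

The residue is -16/15 + (176/1575)*sqrt(105).

The factor γ**2 + 5*γ/4 - 5/4 splits as (γ - a)(γ - a') with a = -5/8 + (1/8)*sqrt(105), a' = -5/8 - (1/8)*sqrt(105). At the order-1 pole a set g(γ) = (γ - a)*f(γ) = [2/(γ + 5/2)**2] / (γ - a').
Simple pole: residue = g(a) at a = -5/8 + (1/8)*sqrt(105), which is -16/15 + (176/1575)*sqrt(105).


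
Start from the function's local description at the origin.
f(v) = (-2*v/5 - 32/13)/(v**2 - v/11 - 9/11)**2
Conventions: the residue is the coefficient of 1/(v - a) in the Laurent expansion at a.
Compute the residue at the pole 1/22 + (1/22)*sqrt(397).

The factor v**2 - v/11 - 9/11 splits as (v - a)(v - a') with a = 1/22 + (1/22)*sqrt(397), a' = 1/22 - (1/22)*sqrt(397). At the order-2 pole a set g(v) = (v - a)^2*f(v) = [-2*v/5 - 32/13] / (v - a')^2.
Order-2 pole: residue = g'(a); g'(1/22 + (1/22)*sqrt(397)) = (429066/10244585)*sqrt(397), so the residue is (429066/10244585)*sqrt(397).

The residue is (429066/10244585)*sqrt(397).


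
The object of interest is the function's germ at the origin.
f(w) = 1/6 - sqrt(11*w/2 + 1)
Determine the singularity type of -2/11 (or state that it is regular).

The term (-1)*sqrt(1 - w/(-2/11)) has argument 1 - -2/11/(-2/11) = 0 at -2/11: a square-root (algebraic, two-sheeted) branch point; the remaining terms are analytic or single-valued there.

The point is an algebraic (square-root) branch point.


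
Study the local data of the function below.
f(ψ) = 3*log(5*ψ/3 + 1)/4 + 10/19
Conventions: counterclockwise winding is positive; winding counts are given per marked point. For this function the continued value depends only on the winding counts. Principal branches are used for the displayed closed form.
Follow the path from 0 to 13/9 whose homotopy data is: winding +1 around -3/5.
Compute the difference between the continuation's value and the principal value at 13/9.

Continued minus principal equals (3/2)*pi*i.

The rational part is single-valued and drops out of the difference; each branch term changes only by its own monodromy.
(3/4)*log(1 - ψ/(-3/5)): each positive loop around -3/5 adds 2*pi*i to the log, so winding +1 contributes (3/4)*(1)*2*pi*i = (3/2)*pi*i.
Summing the contributions at ψ = 13/9 gives (3/2)*pi*i.


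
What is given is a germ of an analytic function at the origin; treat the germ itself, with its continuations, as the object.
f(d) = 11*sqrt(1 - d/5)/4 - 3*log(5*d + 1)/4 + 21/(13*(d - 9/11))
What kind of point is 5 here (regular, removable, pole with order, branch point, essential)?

The point is an algebraic (square-root) branch point.

The term (11/4)*sqrt(1 - d/(5)) has argument 1 - 5/(5) = 0 at 5: a square-root (algebraic, two-sheeted) branch point; the remaining terms are analytic or single-valued there.


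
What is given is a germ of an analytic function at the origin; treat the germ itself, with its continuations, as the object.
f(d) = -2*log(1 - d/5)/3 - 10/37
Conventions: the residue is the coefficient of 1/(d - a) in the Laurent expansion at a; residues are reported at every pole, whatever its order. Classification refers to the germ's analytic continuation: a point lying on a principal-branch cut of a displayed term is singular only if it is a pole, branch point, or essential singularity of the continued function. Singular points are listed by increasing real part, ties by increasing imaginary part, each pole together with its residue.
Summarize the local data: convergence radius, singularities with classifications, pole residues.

Radius of convergence at 0: 5.
At 5: a logarithmic branch point.

Branch term (-2/3)*log(1 - d/(5)): its argument vanishes at d = 5, a logarithmic branch point, modulus 5.
The radius of convergence is the smallest modulus among the singular points: 5.


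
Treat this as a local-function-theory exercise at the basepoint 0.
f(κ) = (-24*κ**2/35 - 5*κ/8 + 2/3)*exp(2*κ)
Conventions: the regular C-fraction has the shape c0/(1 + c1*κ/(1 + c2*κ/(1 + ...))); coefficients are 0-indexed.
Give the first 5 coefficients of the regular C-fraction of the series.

Taylor coefficients (expand at 0): a_0 = 2/3, a_1 = 17/24, a_2 = -253/420, a_3 = -2183/1260, a_4 = -1109/630.
c0 = a_0 = 2/3. Peel one level at a time: if S = 1 + c*κ/S' with S'(0) = 1, then c is the κ-coefficient of S and S' = c*κ/(S - 1).
S_1 = c0/f = 1 + (-17/16)*κ + (18211/8960)*κ^2 + ...; c1 = -17/16.
S_2 = c1*κ/(S_1 - 1) = 1 + (18211/9520)*κ + (3365878/1062075)*κ^2 + ...; c2 = 18211/9520.
S_3 = c2*κ/(S_2 - 1) = 1 + (-53854048/32506635)*κ + (-109767070144/104466764115)*κ^2 + ...; c3 = -53854048/32506635.
S_4 = c3*κ/(S_3 - 1) = 1 + (-58313756014/91944006387)*κ + ...; c4 = -58313756014/91944006387.

The regular C-fraction coefficients are [2/3, -17/16, 18211/9520, -53854048/32506635, -58313756014/91944006387].
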